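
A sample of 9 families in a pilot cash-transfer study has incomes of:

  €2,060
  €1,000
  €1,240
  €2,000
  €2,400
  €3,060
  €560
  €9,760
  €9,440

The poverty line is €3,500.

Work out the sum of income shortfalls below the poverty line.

Below the line: €560, €1,000, €1,240, €2,000, €2,060, €2,400, €3,060 (q = 7 of N = 9).
Individual gaps: 3500−560 = 2940; 3500−1000 = 2500; 3500−1240 = 2260; 3500−2000 = 1500; 3500−2060 = 1440; 3500−2400 = 1100; 3500−3060 = 440.
Aggregate gap = €12,180.

€12,180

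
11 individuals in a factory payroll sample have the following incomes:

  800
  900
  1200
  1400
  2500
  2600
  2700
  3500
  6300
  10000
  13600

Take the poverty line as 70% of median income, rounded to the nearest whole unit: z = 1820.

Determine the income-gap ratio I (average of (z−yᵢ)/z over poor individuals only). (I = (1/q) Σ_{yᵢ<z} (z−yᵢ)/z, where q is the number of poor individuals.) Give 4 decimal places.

Below z: 800, 900, 1200, 1400 (q = 4 of N = 11).
Relative gaps: 0.5604, 0.5055, 0.3407, 0.2308; sum = 1.637363.
I averages over the q = 4 poor units only: 1.637363 / 4 = 0.4093.

0.4093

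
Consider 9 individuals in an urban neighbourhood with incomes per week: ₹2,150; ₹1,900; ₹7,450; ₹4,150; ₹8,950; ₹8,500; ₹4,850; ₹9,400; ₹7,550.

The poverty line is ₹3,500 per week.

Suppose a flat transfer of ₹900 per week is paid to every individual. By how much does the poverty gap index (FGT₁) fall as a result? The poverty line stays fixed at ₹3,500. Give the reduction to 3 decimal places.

Before: below the line — ₹1,900, ₹2,150; poverty gap index (FGT₁) = 0.09365.
After the ₹900 transfer: below the line — ₹2,800, ₹3,050; poverty gap index (FGT₁) = 0.03651.
Reduction = 0.09365 − 0.03651 = 0.057.

0.057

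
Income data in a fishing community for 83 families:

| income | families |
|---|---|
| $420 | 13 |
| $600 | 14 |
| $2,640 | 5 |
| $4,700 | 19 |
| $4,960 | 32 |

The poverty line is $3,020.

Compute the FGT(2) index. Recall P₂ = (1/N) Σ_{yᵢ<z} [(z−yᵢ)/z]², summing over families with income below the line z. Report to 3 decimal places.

0.225

Incomes under z: 13×$420, 14×$600, 5×$2,640 (q = 32 of N = 83).
Normalized shortfalls: (3020−420)/3020 = 0.8609 (×13); (3020−600)/3020 = 0.8013 (×14); (3020−2640)/3020 = 0.1258 (×5).
Squared: 0.7412 (×13); 0.6421 (×14); 0.0158 (×5).
Sum = 18.704399; P₂ = 18.704399 / 83 = 0.225.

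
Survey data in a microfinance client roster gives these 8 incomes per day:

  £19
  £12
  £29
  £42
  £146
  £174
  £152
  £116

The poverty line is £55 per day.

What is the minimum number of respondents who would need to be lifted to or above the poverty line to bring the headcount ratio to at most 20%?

3

Currently q = 4 of N = 8 are below the line (H = 0.500).
A headcount ratio of at most 20% allows at most ⌊0.20 × 8⌋ = 1 poor respondents.
So at least 4 − 1 = 3 must be lifted.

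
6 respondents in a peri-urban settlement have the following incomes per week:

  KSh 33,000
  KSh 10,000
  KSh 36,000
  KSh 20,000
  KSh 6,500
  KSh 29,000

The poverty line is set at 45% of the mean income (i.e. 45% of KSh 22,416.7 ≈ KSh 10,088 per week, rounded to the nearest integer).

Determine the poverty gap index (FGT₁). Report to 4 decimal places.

Poor units: KSh 6,500, KSh 10,000 (q = 2 of N = 6).
Normalized shortfalls: (10088−6500)/10088 = 0.3557; (10088−10000)/10088 = 0.0087.
Σ = 0.364393. Dividing by the full population N = 6 gives P₁ = 0.0607.

0.0607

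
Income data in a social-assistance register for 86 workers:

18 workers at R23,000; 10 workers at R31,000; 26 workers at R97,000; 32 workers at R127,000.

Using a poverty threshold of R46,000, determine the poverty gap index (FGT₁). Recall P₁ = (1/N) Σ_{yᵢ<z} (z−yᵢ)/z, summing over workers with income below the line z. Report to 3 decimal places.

Poor units: 18×R23,000, 10×R31,000 (q = 28 of N = 86).
Normalized shortfalls: (46000−23000)/46000 = 0.5000 (×18); (46000−31000)/46000 = 0.3261 (×10).
Sum of shortfalls = 12.260870; P₁ averages over all N: 12.260870 / 86 = 0.143.

0.143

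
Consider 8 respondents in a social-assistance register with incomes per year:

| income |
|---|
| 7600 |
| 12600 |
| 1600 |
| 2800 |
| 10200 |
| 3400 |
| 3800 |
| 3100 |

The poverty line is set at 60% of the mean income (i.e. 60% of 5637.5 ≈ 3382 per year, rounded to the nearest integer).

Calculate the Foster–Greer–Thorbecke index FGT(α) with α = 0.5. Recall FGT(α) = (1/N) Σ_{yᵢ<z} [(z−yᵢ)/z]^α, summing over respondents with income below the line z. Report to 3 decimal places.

0.179

Below z: 1600, 2800, 3100 (q = 3 of N = 8).
Normalized shortfalls: (3382−1600)/3382 = 0.5269; (3382−2800)/3382 = 0.1721; (3382−3100)/3382 = 0.0834.
Raised to α = 0.5: 0.72588; 0.41483; 0.28876.
Sum = 1.429479; FGT(0.5) = 1.429479 / 8 = 0.179.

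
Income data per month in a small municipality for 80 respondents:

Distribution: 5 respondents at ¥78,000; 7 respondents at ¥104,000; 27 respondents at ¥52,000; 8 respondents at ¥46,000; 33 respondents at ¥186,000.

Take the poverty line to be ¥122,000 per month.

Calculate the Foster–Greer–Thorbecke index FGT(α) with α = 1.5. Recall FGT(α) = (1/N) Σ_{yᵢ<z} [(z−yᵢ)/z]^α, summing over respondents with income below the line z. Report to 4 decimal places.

Below the line: 8×¥46,000, 27×¥52,000, 5×¥78,000, 7×¥104,000 (q = 47 of N = 80).
Normalized shortfalls: (122000−46000)/122000 = 0.6230 (×8); (122000−52000)/122000 = 0.5738 (×27); (122000−78000)/122000 = 0.3607 (×5); (122000−104000)/122000 = 0.1475 (×7).
Raised to α = 1.5: 0.49168 (×8); 0.43462 (×27); 0.21659 (×5); 0.05667 (×7).
Sum = 17.147755; FGT(1.5) = 17.147755 / 80 = 0.2143.

0.2143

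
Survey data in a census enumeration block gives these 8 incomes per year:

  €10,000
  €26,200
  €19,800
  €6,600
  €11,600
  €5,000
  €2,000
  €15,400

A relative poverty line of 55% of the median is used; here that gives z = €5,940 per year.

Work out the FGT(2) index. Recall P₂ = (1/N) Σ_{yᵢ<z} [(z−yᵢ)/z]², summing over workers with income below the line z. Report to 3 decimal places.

0.058

Poor units: €2,000, €5,000 (q = 2 of N = 8).
Gap ratios (z−y)/z: (5940−2000)/5940 = 0.6633; (5940−5000)/5940 = 0.1582.
Squared: 0.4400; 0.0250.
Sum = 0.465009; P₂ = 0.465009 / 8 = 0.058.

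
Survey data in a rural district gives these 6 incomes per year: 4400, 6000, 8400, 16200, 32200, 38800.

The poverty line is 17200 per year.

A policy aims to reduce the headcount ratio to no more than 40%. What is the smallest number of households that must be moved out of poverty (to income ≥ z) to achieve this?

4 of the 6 households are poor, so H = 4/6 = 0.667.
A headcount ratio of at most 40% allows at most ⌊0.40 × 6⌋ = 2 poor households.
So at least 4 − 2 = 2 must be lifted.

2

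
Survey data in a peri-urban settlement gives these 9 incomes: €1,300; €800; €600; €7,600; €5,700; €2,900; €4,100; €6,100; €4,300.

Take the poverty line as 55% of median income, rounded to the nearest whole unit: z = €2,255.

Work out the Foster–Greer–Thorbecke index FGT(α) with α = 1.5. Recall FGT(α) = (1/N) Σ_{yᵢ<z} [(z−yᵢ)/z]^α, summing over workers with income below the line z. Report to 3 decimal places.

Below z: €600, €800, €1,300 (q = 3 of N = 9).
Gap ratios (z−y)/z: (2255−600)/2255 = 0.7339; (2255−800)/2255 = 0.6452; (2255−1300)/2255 = 0.4235.
Raised to α = 1.5: 0.62875; 0.51829; 0.27560.
Sum = 1.422645; FGT(1.5) = 1.422645 / 9 = 0.158.

0.158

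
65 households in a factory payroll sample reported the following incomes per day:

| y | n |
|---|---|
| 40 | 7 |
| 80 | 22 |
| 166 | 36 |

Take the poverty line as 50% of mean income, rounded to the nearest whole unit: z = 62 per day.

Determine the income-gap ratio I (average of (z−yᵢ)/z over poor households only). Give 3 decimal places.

Incomes under z: 7×40 (q = 7 of N = 65).
Shortfall ratios (z−y)/z: 0.3548 (×7); sum = 2.483871.
The income-gap ratio divides by q (the poor only): 2.483871 / 7 = 0.355.

0.355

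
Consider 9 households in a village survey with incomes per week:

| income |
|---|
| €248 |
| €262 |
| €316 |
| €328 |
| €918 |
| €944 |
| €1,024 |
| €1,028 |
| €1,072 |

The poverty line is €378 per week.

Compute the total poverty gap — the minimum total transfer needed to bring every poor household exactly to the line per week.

Below z: €248, €262, €316, €328 (q = 4 of N = 9).
Individual gaps: 378−248 = 130; 378−262 = 116; 378−316 = 62; 378−328 = 50.
Aggregate gap = €358.

€358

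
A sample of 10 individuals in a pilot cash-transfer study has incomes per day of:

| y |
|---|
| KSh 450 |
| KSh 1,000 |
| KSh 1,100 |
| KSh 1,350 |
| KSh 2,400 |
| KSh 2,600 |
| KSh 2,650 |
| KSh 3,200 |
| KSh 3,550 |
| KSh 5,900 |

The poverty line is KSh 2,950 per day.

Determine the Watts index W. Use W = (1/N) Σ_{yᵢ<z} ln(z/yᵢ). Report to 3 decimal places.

Below z: KSh 450, KSh 1,000, KSh 1,100, KSh 1,350, KSh 2,400, KSh 2,600, KSh 2,650 (q = 7 of N = 10).
Log shortfalls: ln(2950/450) = 1.8803; ln(2950/1000) = 1.0818; ln(2950/1100) = 0.9865; ln(2950/1350) = 0.7817; ln(2950/2400) = 0.2063; ln(2950/2600) = 0.1263; ln(2950/2650) = 0.1072.
W = 5.170189 / 10 = 0.517.

0.517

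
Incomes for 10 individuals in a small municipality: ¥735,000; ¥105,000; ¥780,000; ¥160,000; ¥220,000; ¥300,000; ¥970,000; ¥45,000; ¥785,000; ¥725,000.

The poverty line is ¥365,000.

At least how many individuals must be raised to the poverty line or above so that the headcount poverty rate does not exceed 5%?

Currently q = 5 of N = 10 are below the line (H = 0.500).
A headcount ratio of at most 5% allows at most ⌊0.05 × 10⌋ = 0 poor individuals.
So at least 5 − 0 = 5 must be lifted.

5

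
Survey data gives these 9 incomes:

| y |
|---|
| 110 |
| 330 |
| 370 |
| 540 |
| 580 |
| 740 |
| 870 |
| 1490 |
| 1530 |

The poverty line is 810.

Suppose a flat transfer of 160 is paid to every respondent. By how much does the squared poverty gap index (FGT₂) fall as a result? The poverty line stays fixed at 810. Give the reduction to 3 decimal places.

Before: below the line — 110, 330, 370, 540, 580, 740; squared poverty gap index (FGT₂) = 0.17692.
After the 160 transfer: below the line — 270, 490, 530, 700, 740; squared poverty gap index (FGT₂) = 0.08288.
Reduction = 0.17692 − 0.08288 = 0.094.

0.094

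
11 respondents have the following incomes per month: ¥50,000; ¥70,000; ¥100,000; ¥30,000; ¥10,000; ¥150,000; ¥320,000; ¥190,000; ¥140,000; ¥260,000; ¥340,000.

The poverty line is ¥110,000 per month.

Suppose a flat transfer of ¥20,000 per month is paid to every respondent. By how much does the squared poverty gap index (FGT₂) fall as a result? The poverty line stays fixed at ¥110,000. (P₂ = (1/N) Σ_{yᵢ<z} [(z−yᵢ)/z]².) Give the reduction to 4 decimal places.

Before: below the line — ¥10,000, ¥30,000, ¥50,000, ¥70,000, ¥100,000; squared poverty gap index (FGT₂) = 0.163035.
After the ¥20,000 transfer: below the line — ¥30,000, ¥50,000, ¥70,000, ¥90,000; squared poverty gap index (FGT₂) = 0.090158.
Reduction = 0.163035 − 0.090158 = 0.0729.

0.0729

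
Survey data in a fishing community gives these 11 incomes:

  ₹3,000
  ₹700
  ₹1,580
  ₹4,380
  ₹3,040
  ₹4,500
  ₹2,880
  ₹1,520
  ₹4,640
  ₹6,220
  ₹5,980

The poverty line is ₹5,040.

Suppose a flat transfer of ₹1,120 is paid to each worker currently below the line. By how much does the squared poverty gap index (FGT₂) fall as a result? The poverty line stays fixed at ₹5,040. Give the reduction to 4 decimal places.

Before: below the line — ₹700, ₹1,520, ₹1,580, ₹2,880, ₹3,000, ₹3,040, ₹4,380, ₹4,500, ₹4,640; squared poverty gap index (FGT₂) = 0.203681.
After the ₹1,120 transfer: below the line — ₹1,820, ₹2,640, ₹2,700, ₹4,000, ₹4,120, ₹4,160; squared poverty gap index (FGT₂) = 0.086990.
Reduction = 0.203681 − 0.086990 = 0.1167.

0.1167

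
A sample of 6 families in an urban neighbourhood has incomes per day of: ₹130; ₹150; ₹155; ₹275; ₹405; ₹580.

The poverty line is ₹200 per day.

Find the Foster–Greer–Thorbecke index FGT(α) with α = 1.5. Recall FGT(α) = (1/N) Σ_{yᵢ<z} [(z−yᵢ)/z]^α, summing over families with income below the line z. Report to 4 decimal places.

Poor units: ₹130, ₹150, ₹155 (q = 3 of N = 6).
Gap ratios (z−y)/z: (200−130)/200 = 0.3500; (200−150)/200 = 0.2500; (200−155)/200 = 0.2250.
Raised to α = 1.5: 0.20706; 0.12500; 0.10673.
Sum = 0.438790; FGT(1.5) = 0.438790 / 6 = 0.0731.

0.0731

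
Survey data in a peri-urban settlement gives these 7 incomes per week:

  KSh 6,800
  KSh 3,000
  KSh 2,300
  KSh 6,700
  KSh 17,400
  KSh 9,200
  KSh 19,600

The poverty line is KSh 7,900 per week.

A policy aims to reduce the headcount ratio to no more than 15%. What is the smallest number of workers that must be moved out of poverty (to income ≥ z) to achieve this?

3

4 of the 7 workers are poor, so H = 4/7 = 0.571.
A headcount ratio of at most 15% allows at most ⌊0.15 × 7⌋ = 1 poor workers.
So at least 4 − 1 = 3 must be lifted.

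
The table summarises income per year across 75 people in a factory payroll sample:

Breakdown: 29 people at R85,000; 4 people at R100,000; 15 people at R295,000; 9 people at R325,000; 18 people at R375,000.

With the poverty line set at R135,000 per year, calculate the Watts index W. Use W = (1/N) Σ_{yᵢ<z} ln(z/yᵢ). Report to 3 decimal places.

Incomes under z: 29×R85,000, 4×R100,000 (q = 33 of N = 75).
Log gaps: ln(135000/85000) = 0.4626 (×29); ln(135000/100000) = 0.3001 (×4).
W = 14.616501 / 75 = 0.195.

0.195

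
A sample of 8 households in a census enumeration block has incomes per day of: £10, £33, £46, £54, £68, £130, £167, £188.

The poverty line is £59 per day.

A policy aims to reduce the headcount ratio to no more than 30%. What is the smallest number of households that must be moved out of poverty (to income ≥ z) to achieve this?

2

Currently q = 4 of N = 8 are below the line (H = 0.500).
A headcount ratio of at most 30% allows at most ⌊0.30 × 8⌋ = 2 poor households.
So at least 4 − 2 = 2 must be lifted.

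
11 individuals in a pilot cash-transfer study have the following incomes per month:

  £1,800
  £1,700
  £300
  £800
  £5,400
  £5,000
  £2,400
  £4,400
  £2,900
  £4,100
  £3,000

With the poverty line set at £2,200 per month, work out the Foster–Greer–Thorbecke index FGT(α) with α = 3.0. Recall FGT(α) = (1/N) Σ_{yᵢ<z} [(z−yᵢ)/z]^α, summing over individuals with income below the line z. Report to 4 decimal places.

Below the line: £300, £800, £1,700, £1,800 (q = 4 of N = 11).
Shortfall ratios: (2200−300)/2200 = 0.8636; (2200−800)/2200 = 0.6364; (2200−1700)/2200 = 0.2273; (2200−1800)/2200 = 0.1818.
Raised to α = 3.0: 0.64416; 0.25770; 0.01174; 0.00601.
Sum = 0.919609; FGT(3.0) = 0.919609 / 11 = 0.0836.

0.0836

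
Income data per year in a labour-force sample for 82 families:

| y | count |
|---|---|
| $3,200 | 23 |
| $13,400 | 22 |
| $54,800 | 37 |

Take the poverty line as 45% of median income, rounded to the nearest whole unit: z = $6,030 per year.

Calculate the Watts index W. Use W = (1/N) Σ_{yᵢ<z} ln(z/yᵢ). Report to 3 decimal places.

Incomes under z: 23×$3,200 (q = 23 of N = 82).
ln(z/y) terms: ln(6030/3200) = 0.6336 (×23).
W = 14.572713 / 82 = 0.178.

0.178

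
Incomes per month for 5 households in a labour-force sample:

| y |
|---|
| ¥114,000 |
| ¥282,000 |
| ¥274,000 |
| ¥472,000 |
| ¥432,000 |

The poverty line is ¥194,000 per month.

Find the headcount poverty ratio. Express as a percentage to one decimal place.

1 of the 5 households have income below ¥194,000.
H = 1/5 = 20.0%.

20.0%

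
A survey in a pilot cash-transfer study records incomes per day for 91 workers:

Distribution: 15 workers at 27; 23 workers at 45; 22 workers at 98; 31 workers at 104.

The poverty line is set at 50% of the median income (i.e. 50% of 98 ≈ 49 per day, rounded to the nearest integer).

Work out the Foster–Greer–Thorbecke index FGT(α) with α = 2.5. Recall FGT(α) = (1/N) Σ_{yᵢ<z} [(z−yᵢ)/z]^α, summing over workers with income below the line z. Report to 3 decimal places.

Incomes under z: 15×27, 23×45 (q = 38 of N = 91).
Shortfall ratios: (49−27)/49 = 0.4490 (×15); (49−45)/49 = 0.0816 (×23).
Raised to α = 2.5: 0.13507 (×15); 0.00190 (×23).
Sum = 2.069877; FGT(2.5) = 2.069877 / 91 = 0.023.

0.023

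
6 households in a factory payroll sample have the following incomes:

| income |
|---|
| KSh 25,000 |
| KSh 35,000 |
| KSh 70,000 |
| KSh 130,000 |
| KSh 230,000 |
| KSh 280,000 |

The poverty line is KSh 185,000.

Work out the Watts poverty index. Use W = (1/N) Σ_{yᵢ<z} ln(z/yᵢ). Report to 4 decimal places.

Poor units: KSh 25,000, KSh 35,000, KSh 70,000, KSh 130,000 (q = 4 of N = 6).
Log shortfalls: ln(185000/25000) = 2.0015; ln(185000/35000) = 1.6650; ln(185000/70000) = 0.9719; ln(185000/130000) = 0.3528.
W = 4.991170 / 6 = 0.8319.

0.8319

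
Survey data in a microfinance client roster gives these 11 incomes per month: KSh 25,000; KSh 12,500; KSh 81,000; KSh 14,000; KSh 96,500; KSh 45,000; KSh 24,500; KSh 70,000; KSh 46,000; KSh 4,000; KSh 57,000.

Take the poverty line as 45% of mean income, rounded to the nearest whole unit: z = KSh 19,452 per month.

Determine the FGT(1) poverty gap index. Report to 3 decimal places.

Below the line: KSh 4,000, KSh 12,500, KSh 14,000 (q = 3 of N = 11).
Gap ratios (z−y)/z: (19452−4000)/19452 = 0.7944; (19452−12500)/19452 = 0.3574; (19452−14000)/19452 = 0.2803.
Σ = 1.432038. Dividing by the full population N = 11 gives P₁ = 0.130.

0.130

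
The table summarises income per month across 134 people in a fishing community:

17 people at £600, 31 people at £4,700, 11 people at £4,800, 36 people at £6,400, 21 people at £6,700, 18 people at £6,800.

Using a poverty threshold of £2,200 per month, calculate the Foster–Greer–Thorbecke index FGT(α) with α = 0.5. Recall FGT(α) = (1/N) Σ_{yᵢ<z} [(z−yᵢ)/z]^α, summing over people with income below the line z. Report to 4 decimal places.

0.1082

Poor units: 17×£600 (q = 17 of N = 134).
Relative gaps: (2200−600)/2200 = 0.7273 (×17).
Raised to α = 0.5: 0.85280 (×17).
Sum = 14.497649; FGT(0.5) = 14.497649 / 134 = 0.1082.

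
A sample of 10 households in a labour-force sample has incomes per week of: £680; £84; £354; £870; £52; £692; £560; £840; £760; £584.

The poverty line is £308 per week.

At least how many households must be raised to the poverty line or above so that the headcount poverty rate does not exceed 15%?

1

Currently q = 2 of N = 10 are below the line (H = 0.200).
A headcount ratio of at most 15% allows at most ⌊0.15 × 10⌋ = 1 poor households.
So at least 2 − 1 = 1 must be lifted.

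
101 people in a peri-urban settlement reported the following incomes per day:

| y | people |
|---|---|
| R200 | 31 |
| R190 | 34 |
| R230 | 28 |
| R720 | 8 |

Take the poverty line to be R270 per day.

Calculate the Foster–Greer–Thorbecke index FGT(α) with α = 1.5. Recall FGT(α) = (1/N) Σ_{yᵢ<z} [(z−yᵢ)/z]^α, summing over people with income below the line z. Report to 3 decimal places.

Poor units: 34×R190, 31×R200, 28×R230 (q = 93 of N = 101).
Normalized shortfalls: (270−190)/270 = 0.2963 (×34); (270−200)/270 = 0.2593 (×31); (270−230)/270 = 0.1481 (×28).
Raised to α = 1.5: 0.16128 (×34); 0.13201 (×31); 0.05702 (×28).
Sum = 11.172513; FGT(1.5) = 11.172513 / 101 = 0.111.

0.111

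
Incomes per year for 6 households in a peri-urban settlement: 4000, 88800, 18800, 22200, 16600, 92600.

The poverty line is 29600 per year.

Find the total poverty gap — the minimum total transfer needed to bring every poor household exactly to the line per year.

Below z: 4000, 16600, 18800, 22200 (q = 4 of N = 6).
Individual gaps: 29600−4000 = 25600; 29600−16600 = 13000; 29600−18800 = 10800; 29600−22200 = 7400.
Aggregate gap = 56800.

56800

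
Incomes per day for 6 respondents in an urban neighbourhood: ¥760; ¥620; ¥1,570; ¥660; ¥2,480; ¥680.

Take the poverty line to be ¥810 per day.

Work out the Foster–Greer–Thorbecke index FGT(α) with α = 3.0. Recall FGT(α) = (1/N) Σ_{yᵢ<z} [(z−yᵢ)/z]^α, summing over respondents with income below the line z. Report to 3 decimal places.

Incomes under z: ¥620, ¥660, ¥680, ¥760 (q = 4 of N = 6).
Gap ratios (z−y)/z: (810−620)/810 = 0.2346; (810−660)/810 = 0.1852; (810−680)/810 = 0.1605; (810−760)/810 = 0.0617.
Raised to α = 3.0: 0.01291; 0.00635; 0.00413; 0.00024.
Sum = 0.023626; FGT(3.0) = 0.023626 / 6 = 0.004.

0.004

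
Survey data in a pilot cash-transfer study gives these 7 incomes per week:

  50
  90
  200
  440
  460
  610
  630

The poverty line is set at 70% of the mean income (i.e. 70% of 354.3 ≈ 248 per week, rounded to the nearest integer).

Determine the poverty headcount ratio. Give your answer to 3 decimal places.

0.429

3 of the 7 workers have income below 248.
H = 3/7 = 0.429.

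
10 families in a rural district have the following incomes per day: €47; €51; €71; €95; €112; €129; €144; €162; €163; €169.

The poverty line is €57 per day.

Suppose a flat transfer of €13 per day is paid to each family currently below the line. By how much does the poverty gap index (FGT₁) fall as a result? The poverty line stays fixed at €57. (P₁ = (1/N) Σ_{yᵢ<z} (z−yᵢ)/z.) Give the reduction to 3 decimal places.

0.028

Before: below the line — €47, €51; poverty gap index (FGT₁) = 0.02807.
After the €13 transfer: below the line — none; poverty gap index (FGT₁) = 0.00000.
Reduction = 0.02807 − 0.00000 = 0.028.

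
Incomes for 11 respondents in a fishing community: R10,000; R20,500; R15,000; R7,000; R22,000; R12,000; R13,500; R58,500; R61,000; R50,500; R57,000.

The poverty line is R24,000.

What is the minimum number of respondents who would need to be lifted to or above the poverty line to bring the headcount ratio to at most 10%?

6

7 of the 11 respondents are poor, so H = 7/11 = 0.636.
A headcount ratio of at most 10% allows at most ⌊0.10 × 11⌋ = 1 poor respondents.
So at least 7 − 1 = 6 must be lifted.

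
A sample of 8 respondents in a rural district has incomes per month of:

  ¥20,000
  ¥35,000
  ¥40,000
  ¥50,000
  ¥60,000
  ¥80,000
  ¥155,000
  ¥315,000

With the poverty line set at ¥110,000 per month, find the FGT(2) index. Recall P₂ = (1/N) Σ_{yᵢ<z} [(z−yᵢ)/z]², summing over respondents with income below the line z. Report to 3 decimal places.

Poor units: ¥20,000, ¥35,000, ¥40,000, ¥50,000, ¥60,000, ¥80,000 (q = 6 of N = 8).
Gap ratios (z−y)/z: (110000−20000)/110000 = 0.8182; (110000−35000)/110000 = 0.6818; (110000−40000)/110000 = 0.6364; (110000−50000)/110000 = 0.5455; (110000−60000)/110000 = 0.4545; (110000−80000)/110000 = 0.2727.
Squared: 0.6694; 0.4649; 0.4050; 0.2975; 0.2066; 0.0744.
Sum = 2.117769; P₂ = 2.117769 / 8 = 0.265.

0.265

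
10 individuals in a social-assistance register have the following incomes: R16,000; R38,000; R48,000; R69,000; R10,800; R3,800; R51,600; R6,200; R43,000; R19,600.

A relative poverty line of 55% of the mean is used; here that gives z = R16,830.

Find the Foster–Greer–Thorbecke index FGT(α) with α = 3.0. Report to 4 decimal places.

Incomes under z: R3,800, R6,200, R10,800, R16,000 (q = 4 of N = 10).
Shortfall ratios: (16830−3800)/16830 = 0.7742; (16830−6200)/16830 = 0.6316; (16830−10800)/16830 = 0.3583; (16830−16000)/16830 = 0.0493.
Raised to α = 3.0: 0.46407; 0.25197; 0.04599; 0.00012.
Sum = 0.762150; FGT(3.0) = 0.762150 / 10 = 0.0762.

0.0762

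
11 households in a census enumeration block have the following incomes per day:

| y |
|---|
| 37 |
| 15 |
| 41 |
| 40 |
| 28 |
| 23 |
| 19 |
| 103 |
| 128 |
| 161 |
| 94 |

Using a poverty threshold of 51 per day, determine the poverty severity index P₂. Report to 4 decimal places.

0.1416

Poor units: 15, 19, 23, 28, 37, 40, 41 (q = 7 of N = 11).
Normalized shortfalls: (51−15)/51 = 0.7059; (51−19)/51 = 0.6275; (51−23)/51 = 0.5490; (51−28)/51 = 0.4510; (51−37)/51 = 0.2745; (51−40)/51 = 0.2157; (51−41)/51 = 0.1961.
Squared: 0.4983; 0.3937; 0.3014; 0.2034; 0.0754; 0.0465; 0.0384.
Sum = 1.557093; P₂ = 1.557093 / 11 = 0.1416.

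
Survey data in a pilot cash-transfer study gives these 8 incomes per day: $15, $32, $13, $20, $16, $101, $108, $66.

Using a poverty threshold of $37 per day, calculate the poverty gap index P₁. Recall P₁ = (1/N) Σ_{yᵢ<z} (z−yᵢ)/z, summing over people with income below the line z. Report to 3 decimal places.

0.301

Below z: $13, $15, $16, $20, $32 (q = 5 of N = 8).
Normalized shortfalls: (37−13)/37 = 0.6486; (37−15)/37 = 0.5946; (37−16)/37 = 0.5676; (37−20)/37 = 0.4595; (37−32)/37 = 0.1351.
Σ = 2.405405. Dividing by the full population N = 8 gives P₁ = 0.301.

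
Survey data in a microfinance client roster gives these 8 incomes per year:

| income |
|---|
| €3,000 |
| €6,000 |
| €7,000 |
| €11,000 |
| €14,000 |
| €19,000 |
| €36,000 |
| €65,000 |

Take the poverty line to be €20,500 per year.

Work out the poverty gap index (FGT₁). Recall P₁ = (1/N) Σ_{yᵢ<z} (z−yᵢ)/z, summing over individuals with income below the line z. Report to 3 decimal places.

0.384

Below the line: €3,000, €6,000, €7,000, €11,000, €14,000, €19,000 (q = 6 of N = 8).
Normalized shortfalls: (20500−3000)/20500 = 0.8537; (20500−6000)/20500 = 0.7073; (20500−7000)/20500 = 0.6585; (20500−11000)/20500 = 0.4634; (20500−14000)/20500 = 0.3171; (20500−19000)/20500 = 0.0732.
Σ = 3.073171. Dividing by the full population N = 8 gives P₁ = 0.384.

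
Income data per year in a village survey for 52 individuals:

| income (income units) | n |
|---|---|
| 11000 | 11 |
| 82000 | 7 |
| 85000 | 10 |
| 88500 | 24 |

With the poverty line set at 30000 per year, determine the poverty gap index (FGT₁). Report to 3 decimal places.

Poor units: 11×11000 (q = 11 of N = 52).
Normalized shortfalls: (30000−11000)/30000 = 0.6333 (×11).
Σ = 6.966667. Dividing by the full population N = 52 gives P₁ = 0.134.

0.134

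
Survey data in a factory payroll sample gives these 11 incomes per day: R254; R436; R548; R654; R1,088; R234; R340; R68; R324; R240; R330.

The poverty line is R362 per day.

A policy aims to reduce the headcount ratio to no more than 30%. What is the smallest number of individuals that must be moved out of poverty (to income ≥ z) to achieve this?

7 of the 11 individuals are poor, so H = 7/11 = 0.636.
A headcount ratio of at most 30% allows at most ⌊0.30 × 11⌋ = 3 poor individuals.
So at least 7 − 3 = 4 must be lifted.

4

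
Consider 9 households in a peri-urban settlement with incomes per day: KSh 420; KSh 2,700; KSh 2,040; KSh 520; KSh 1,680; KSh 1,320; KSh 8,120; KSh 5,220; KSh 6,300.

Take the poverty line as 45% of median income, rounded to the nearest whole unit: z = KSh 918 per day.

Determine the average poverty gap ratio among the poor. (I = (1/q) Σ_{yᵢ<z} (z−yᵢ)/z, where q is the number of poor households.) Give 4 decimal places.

0.4880

Incomes under z: KSh 420, KSh 520 (q = 2 of N = 9).
Shortfall ratios (z−y)/z: 0.5425, 0.4336; sum = 0.976035.
I averages over the q = 2 poor units only: 0.976035 / 2 = 0.4880.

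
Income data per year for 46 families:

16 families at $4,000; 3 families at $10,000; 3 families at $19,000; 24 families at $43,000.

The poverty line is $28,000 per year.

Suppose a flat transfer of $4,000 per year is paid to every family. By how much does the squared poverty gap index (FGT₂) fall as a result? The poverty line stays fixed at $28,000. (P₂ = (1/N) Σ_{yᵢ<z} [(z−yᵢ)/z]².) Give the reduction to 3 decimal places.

0.093

Before: below the line — 16×$4,000, 3×$10,000, 3×$19,000; squared poverty gap index (FGT₂) = 0.28924.
After the $4,000 transfer: below the line — 16×$8,000, 3×$14,000, 3×$23,000; squared poverty gap index (FGT₂) = 0.19585.
Reduction = 0.28924 − 0.19585 = 0.093.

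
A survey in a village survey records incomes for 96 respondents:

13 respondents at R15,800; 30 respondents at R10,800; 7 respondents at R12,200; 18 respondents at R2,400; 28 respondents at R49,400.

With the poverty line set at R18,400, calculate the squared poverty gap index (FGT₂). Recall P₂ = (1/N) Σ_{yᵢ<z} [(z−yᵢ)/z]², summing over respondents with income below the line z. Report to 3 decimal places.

Incomes under z: 18×R2,400, 30×R10,800, 7×R12,200, 13×R15,800 (q = 68 of N = 96).
Relative gaps: (18400−2400)/18400 = 0.8696 (×18); (18400−10800)/18400 = 0.4130 (×30); (18400−12200)/18400 = 0.3370 (×7); (18400−15800)/18400 = 0.1413 (×13).
Squared: 0.7561 (×18); 0.1706 (×30); 0.1135 (×7); 0.0200 (×13).
Sum = 19.783081; P₂ = 19.783081 / 96 = 0.206.

0.206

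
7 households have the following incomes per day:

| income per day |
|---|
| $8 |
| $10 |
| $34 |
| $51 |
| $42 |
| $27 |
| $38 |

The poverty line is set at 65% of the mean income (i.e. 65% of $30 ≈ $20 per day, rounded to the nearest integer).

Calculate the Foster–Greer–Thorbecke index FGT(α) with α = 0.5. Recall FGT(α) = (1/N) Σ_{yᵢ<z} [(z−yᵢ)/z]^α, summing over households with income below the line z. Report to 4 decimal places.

0.2117

Below z: $8, $10 (q = 2 of N = 7).
Normalized shortfalls: (20−8)/20 = 0.6000; (20−10)/20 = 0.5000.
Raised to α = 0.5: 0.77460; 0.70711.
Sum = 1.481703; FGT(0.5) = 1.481703 / 7 = 0.2117.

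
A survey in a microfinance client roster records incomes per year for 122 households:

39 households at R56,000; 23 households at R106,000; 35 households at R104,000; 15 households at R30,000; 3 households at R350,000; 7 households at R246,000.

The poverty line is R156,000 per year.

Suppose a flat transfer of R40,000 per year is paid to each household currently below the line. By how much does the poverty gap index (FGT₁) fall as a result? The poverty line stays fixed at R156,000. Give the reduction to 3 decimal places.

Before: below the line — 15×R30,000, 39×R56,000, 35×R104,000, 23×R106,000; poverty gap index (FGT₁) = 0.46028.
After the R40,000 transfer: below the line — 15×R70,000, 39×R96,000, 35×R144,000, 23×R146,000; poverty gap index (FGT₁) = 0.22488.
Reduction = 0.46028 − 0.22488 = 0.235.

0.235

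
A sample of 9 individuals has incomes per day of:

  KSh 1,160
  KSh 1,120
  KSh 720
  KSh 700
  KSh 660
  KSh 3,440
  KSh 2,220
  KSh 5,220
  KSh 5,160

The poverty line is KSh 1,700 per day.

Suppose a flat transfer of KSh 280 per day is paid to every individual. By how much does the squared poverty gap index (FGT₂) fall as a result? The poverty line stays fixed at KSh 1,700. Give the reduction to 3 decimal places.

Before: below the line — KSh 660, KSh 700, KSh 720, KSh 1,120, KSh 1,160; squared poverty gap index (FGT₂) = 0.14110.
After the KSh 280 transfer: below the line — KSh 940, KSh 980, KSh 1,000, KSh 1,400, KSh 1,440; squared poverty gap index (FGT₂) = 0.06704.
Reduction = 0.14110 − 0.06704 = 0.074.

0.074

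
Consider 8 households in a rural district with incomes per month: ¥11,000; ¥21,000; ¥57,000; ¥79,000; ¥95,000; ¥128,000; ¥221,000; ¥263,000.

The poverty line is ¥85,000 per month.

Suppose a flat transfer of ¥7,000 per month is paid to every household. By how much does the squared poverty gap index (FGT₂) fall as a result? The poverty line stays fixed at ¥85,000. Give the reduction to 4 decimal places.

Before: below the line — ¥11,000, ¥21,000, ¥57,000, ¥79,000; squared poverty gap index (FGT₂) = 0.179792.
After the ¥7,000 transfer: below the line — ¥18,000, ¥28,000, ¥64,000; squared poverty gap index (FGT₂) = 0.141505.
Reduction = 0.179792 − 0.141505 = 0.0383.

0.0383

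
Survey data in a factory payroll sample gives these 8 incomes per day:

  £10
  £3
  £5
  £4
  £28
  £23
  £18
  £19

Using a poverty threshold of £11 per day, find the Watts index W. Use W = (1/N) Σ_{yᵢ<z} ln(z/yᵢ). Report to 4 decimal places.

Below z: £3, £4, £5, £10 (q = 4 of N = 8).
Log gaps: ln(11/3) = 1.2993; ln(11/4) = 1.0116; ln(11/5) = 0.7885; ln(11/10) = 0.0953.
W = 3.194651 / 8 = 0.3993.

0.3993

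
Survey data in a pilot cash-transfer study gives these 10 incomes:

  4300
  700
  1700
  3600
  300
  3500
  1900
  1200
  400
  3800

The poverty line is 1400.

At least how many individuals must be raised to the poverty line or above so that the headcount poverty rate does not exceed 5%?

Currently q = 4 of N = 10 are below the line (H = 0.400).
A headcount ratio of at most 5% allows at most ⌊0.05 × 10⌋ = 0 poor individuals.
So at least 4 − 0 = 4 must be lifted.

4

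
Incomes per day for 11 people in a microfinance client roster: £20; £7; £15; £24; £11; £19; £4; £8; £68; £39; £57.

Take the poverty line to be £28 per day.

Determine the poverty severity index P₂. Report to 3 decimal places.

Incomes under z: £4, £7, £8, £11, £15, £19, £20, £24 (q = 8 of N = 11).
Shortfall ratios: (28−4)/28 = 0.8571; (28−7)/28 = 0.7500; (28−8)/28 = 0.7143; (28−11)/28 = 0.6071; (28−15)/28 = 0.4643; (28−19)/28 = 0.3214; (28−20)/28 = 0.2857; (28−24)/28 = 0.1429.
Squared: 0.7347; 0.5625; 0.5102; 0.3686; 0.2156; 0.1033; 0.0816; 0.0204.
Sum = 2.596939; P₂ = 2.596939 / 11 = 0.236.

0.236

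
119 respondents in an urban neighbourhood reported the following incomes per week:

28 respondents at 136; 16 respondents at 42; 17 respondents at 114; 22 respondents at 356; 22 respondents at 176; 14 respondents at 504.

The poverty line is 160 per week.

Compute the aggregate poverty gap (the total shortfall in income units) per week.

3342

Incomes under z: 16×42, 17×114, 28×136 (q = 61 of N = 119).
Individual gaps: 16×(160−42) = 1888; 17×(160−114) = 782; 28×(160−136) = 672.
Aggregate gap = 3342.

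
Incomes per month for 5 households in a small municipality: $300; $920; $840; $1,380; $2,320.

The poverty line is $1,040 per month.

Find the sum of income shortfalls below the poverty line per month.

Incomes under z: $300, $840, $920 (q = 3 of N = 5).
Individual gaps: 1040−300 = 740; 1040−840 = 200; 1040−920 = 120.
Aggregate gap = $1,060.

$1,060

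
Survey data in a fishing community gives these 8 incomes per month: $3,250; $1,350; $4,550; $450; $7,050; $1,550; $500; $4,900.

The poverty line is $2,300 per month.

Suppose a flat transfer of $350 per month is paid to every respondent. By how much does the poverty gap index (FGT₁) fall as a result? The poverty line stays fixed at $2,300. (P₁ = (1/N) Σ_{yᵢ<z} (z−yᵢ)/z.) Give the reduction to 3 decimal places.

Before: below the line — $450, $500, $1,350, $1,550; poverty gap index (FGT₁) = 0.29076.
After the $350 transfer: below the line — $800, $850, $1,700, $1,900; poverty gap index (FGT₁) = 0.21467.
Reduction = 0.29076 − 0.21467 = 0.076.

0.076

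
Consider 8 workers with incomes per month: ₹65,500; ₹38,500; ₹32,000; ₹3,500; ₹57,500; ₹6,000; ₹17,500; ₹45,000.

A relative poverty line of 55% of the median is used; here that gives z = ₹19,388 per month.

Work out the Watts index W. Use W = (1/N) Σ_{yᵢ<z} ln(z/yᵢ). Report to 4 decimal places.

0.3734

Poor units: ₹3,500, ₹6,000, ₹17,500 (q = 3 of N = 8).
ln(z/y) terms: ln(19388/3500) = 1.7119; ln(19388/6000) = 1.1729; ln(19388/17500) = 0.1025.
W = 2.987240 / 8 = 0.3734.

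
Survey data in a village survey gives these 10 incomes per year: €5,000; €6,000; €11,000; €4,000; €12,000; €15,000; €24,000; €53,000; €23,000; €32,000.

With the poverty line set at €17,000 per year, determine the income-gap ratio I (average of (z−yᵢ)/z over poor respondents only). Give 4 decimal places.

0.4804

Incomes under z: €4,000, €5,000, €6,000, €11,000, €12,000, €15,000 (q = 6 of N = 10).
Relative gaps: 0.7647, 0.7059, 0.6471, 0.3529, 0.2941, 0.1176; sum = 2.882353.
The income-gap ratio divides by q (the poor only): 2.882353 / 6 = 0.4804.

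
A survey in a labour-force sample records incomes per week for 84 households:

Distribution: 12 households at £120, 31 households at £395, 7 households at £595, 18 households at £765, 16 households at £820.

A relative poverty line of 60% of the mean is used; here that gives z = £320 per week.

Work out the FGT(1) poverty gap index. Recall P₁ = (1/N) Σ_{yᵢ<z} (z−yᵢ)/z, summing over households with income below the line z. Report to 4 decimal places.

Below z: 12×£120 (q = 12 of N = 84).
Shortfall ratios: (320−120)/320 = 0.6250 (×12).
Σ = 7.500000. Dividing by the full population N = 84 gives P₁ = 0.0893.

0.0893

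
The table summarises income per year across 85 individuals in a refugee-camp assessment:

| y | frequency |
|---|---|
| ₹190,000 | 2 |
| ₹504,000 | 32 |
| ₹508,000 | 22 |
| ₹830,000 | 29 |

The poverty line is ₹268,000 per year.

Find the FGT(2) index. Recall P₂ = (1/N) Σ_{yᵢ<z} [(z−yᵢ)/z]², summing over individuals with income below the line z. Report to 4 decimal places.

0.0020

Incomes under z: 2×₹190,000 (q = 2 of N = 85).
Normalized shortfalls: (268000−190000)/268000 = 0.2910 (×2).
Squared: 0.0847 (×2).
Sum = 0.169414; P₂ = 0.169414 / 85 = 0.0020.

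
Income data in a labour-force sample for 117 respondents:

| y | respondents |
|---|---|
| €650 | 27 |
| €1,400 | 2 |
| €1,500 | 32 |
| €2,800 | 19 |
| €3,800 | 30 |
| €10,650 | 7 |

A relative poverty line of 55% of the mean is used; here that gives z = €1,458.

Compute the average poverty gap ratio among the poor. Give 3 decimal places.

0.519

Poor units: 27×€650, 2×€1,400 (q = 29 of N = 117).
Shortfall ratios (z−y)/z: 0.5542 (×27), 0.0398 (×2); sum = 15.042524.
The income-gap ratio divides by q (the poor only): 15.042524 / 29 = 0.519.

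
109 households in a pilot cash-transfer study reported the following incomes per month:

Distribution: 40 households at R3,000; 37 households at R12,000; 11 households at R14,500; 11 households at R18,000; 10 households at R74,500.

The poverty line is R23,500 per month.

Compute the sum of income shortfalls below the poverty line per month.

Incomes under z: 40×R3,000, 37×R12,000, 11×R14,500, 11×R18,000 (q = 99 of N = 109).
Individual gaps: 40×(23500−3000) = 820000; 37×(23500−12000) = 425500; 11×(23500−14500) = 99000; 11×(23500−18000) = 60500.
Aggregate gap = R1,405,000.

R1,405,000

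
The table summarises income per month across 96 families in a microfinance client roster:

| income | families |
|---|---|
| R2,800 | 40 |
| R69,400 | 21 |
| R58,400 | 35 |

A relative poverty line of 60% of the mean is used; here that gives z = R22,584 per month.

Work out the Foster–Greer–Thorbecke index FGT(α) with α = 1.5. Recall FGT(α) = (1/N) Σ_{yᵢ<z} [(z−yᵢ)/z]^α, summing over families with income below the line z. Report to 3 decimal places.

0.342

Below z: 40×R2,800 (q = 40 of N = 96).
Gap ratios (z−y)/z: (22584−2800)/22584 = 0.8760 (×40).
Raised to α = 1.5: 0.81992 (×40).
Sum = 32.796677; FGT(1.5) = 32.796677 / 96 = 0.342.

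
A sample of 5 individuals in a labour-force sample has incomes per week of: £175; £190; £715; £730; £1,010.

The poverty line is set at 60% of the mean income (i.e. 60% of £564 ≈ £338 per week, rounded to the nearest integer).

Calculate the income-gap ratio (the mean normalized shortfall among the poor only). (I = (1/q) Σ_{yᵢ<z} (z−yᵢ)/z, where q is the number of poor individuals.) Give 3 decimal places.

Below z: £175, £190 (q = 2 of N = 5).
Relative gaps: 0.4822, 0.4379; sum = 0.920118.
I averages over the q = 2 poor units only: 0.920118 / 2 = 0.460.

0.460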